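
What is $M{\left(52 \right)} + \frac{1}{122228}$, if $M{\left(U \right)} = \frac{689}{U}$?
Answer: $\frac{809761}{61114} \approx 13.25$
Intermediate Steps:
$M{\left(52 \right)} + \frac{1}{122228} = \frac{689}{52} + \frac{1}{122228} = 689 \cdot \frac{1}{52} + \frac{1}{122228} = \frac{53}{4} + \frac{1}{122228} = \frac{809761}{61114}$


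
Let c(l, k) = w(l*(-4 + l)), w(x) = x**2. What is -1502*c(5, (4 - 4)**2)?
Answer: -37550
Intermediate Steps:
c(l, k) = l**2*(-4 + l)**2 (c(l, k) = (l*(-4 + l))**2 = l**2*(-4 + l)**2)
-1502*c(5, (4 - 4)**2) = -1502*5**2*(-4 + 5)**2 = -37550*1**2 = -37550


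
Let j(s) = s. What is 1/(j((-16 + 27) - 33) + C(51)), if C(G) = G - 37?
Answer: -1/8 ≈ -0.12500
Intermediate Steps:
C(G) = -37 + G
1/(j((-16 + 27) - 33) + C(51)) = 1/(((-16 + 27) - 33) + (-37 + 51)) = 1/((11 - 33) + 14) = 1/(-22 + 14) = 1/(-8) = -1/8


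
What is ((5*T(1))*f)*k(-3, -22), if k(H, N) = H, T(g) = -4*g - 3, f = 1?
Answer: 105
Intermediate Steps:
T(g) = -3 - 4*g
((5*T(1))*f)*k(-3, -22) = ((5*(-3 - 4*1))*1)*(-3) = ((5*(-3 - 4))*1)*(-3) = ((5*(-7))*1)*(-3) = -35*1*(-3) = -35*(-3) = 105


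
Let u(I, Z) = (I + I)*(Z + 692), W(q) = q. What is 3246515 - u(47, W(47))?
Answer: 3177049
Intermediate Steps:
u(I, Z) = 2*I*(692 + Z) (u(I, Z) = (2*I)*(692 + Z) = 2*I*(692 + Z))
3246515 - u(47, W(47)) = 3246515 - 2*47*(692 + 47) = 3246515 - 2*47*739 = 3246515 - 1*69466 = 3246515 - 69466 = 3177049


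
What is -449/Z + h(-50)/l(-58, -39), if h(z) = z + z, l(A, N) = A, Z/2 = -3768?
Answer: 389821/218544 ≈ 1.7837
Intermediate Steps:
Z = -7536 (Z = 2*(-3768) = -7536)
h(z) = 2*z
-449/Z + h(-50)/l(-58, -39) = -449/(-7536) + (2*(-50))/(-58) = -449*(-1/7536) - 100*(-1/58) = 449/7536 + 50/29 = 389821/218544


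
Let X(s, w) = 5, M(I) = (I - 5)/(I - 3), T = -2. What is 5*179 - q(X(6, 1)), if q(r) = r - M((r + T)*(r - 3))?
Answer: 2671/3 ≈ 890.33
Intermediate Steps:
M(I) = (-5 + I)/(-3 + I)
q(r) = r - (-5 + (-3 + r)*(-2 + r))/(-3 + (-3 + r)*(-2 + r)) (q(r) = r - (-5 + (r - 2)*(r - 3))/(-3 + (r - 2)*(r - 3)) = r - (-5 + (-2 + r)*(-3 + r))/(-3 + (-2 + r)*(-3 + r)) = r - (-5 + (-3 + r)*(-2 + r))/(-3 + (-3 + r)*(-2 + r)))
5*179 - q(X(6, 1)) = 5*179 - (-1 + 5**3 - 6*5**2 + 8*5)/(3 + 5**2 - 5*5) = 895 - (-1 + 125 - 6*25 + 40)/(3 + 25 - 25) = 895 - (-1 + 125 - 150 + 40)/3 = 895 - 14/3 = 2671/3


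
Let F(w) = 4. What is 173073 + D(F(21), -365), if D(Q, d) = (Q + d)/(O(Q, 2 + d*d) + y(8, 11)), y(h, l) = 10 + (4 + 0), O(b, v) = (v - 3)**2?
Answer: 3071809365165509/17748634190 ≈ 1.7307e+5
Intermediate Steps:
O(b, v) = (-3 + v)**2
y(h, l) = 14 (y(h, l) = 10 + 4 = 14)
D(Q, d) = (Q + d)/(14 + (-1 + d**2)**2) (D(Q, d) = (Q + d)/((-3 + (2 + d*d))**2 + 14) = (Q + d)/((-3 + (2 + d**2))**2 + 14) = (Q + d)/((-1 + d**2)**2 + 14) = (Q + d)/(14 + (-1 + d**2)**2))
173073 + D(F(21), -365) = 173073 + (4 - 365)/(14 + (-1 + (-365)**2)**2) = 173073 - 361/(14 + (-1 + 133225)**2) = 173073 - 361/(14 + 133224**2) = 173073 - 361/(14 + 17748634176) = 173073 - 361/17748634190 = 3071809365165509/17748634190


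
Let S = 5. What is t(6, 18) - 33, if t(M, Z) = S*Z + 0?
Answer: 57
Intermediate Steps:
t(M, Z) = 5*Z (t(M, Z) = 5*Z + 0 = 5*Z)
t(6, 18) - 33 = 5*18 - 33 = 90 - 33 = 57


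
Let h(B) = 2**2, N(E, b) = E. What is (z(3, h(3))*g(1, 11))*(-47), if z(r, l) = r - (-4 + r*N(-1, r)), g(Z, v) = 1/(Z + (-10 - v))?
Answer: 47/2 ≈ 23.500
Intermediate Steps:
h(B) = 4
g(Z, v) = 1/(-10 + Z - v)
z(r, l) = 4 + 2*r (z(r, l) = r - (-4 + r*(-1)) = r - (-4 - r) = r + (4 + r) = 4 + 2*r)
(z(3, h(3))*g(1, 11))*(-47) = ((4 + 2*3)*(-1/(10 + 11 - 1*1)))*(-47) = ((4 + 6)*(-1/(10 + 11 - 1)))*(-47) = (10*(-1/20))*(-47) = -1/2*(-47) = 47/2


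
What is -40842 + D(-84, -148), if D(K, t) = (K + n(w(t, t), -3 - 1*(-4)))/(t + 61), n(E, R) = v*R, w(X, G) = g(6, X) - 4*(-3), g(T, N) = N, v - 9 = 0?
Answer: -1184393/29 ≈ -40841.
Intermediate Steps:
v = 9 (v = 9 + 0 = 9)
w(X, G) = 12 + X (w(X, G) = X - 4*(-3) = X + 12 = 12 + X)
n(E, R) = 9*R
D(K, t) = (9 + K)/(61 + t) (D(K, t) = (K + 9*(-3 - 1*(-4)))/(t + 61) = (K + 9*(-3 + 4))/(61 + t) = (K + 9*1)/(61 + t) = (K + 9)/(61 + t) = (9 + K)/(61 + t))
-40842 + D(-84, -148) = -40842 + (9 - 84)/(61 - 148) = -40842 - 75/(-87) = -40842 - 1/87*(-75) = -40842 + 25/29 = -1184393/29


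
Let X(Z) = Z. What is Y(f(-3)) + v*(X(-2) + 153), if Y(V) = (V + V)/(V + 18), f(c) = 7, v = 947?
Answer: 3574939/25 ≈ 1.4300e+5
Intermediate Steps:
Y(V) = 2*V/(18 + V) (Y(V) = (2*V)/(18 + V) = 2*V/(18 + V))
Y(f(-3)) + v*(X(-2) + 153) = 2*7/(18 + 7) + 947*(-2 + 153) = 2*7/25 + 947*151 = 2*7*(1/25) + 142997 = 14/25 + 142997 = 3574939/25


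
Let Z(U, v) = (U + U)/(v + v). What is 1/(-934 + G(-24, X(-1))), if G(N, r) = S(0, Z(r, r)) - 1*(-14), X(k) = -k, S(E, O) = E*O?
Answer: -1/920 ≈ -0.0010870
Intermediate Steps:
Z(U, v) = U/v (Z(U, v) = (2*U)/((2*v)) = (2*U)*(1/(2*v)) = U/v)
G(N, r) = 14 (G(N, r) = 0*(r/r) - 1*(-14) = 0*1 + 14 = 0 + 14 = 14)
1/(-934 + G(-24, X(-1))) = 1/(-934 + 14) = 1/(-920) = -1/920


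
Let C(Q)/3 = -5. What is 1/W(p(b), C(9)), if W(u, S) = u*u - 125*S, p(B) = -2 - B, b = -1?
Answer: 1/1876 ≈ 0.00053305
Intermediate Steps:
C(Q) = -15 (C(Q) = 3*(-5) = -15)
W(u, S) = u**2 - 125*S
1/W(p(b), C(9)) = 1/((-2 - 1*(-1))**2 - 125*(-15)) = 1/((-2 + 1)**2 + 1875) = 1/((-1)**2 + 1875) = 1/(1 + 1875) = 1/1876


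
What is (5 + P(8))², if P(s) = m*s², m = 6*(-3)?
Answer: 1315609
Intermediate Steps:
m = -18
P(s) = -18*s²
(5 + P(8))² = (5 - 18*8²)² = (5 - 18*64)² = (5 - 1152)² = (-1147)² = 1315609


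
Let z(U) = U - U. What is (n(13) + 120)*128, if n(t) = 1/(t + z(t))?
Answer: 199808/13 ≈ 15370.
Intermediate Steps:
z(U) = 0
n(t) = 1/t (n(t) = 1/(t + 0) = 1/t)
(n(13) + 120)*128 = (1/13 + 120)*128 = (1561/13)*128 = 199808/13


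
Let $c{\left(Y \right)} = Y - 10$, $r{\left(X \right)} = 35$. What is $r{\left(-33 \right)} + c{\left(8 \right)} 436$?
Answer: $-837$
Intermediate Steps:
$c{\left(Y \right)} = -10 + Y$
$r{\left(-33 \right)} + c{\left(8 \right)} 436 = 35 + \left(-10 + 8\right) 436 = 35 - 872 = -837$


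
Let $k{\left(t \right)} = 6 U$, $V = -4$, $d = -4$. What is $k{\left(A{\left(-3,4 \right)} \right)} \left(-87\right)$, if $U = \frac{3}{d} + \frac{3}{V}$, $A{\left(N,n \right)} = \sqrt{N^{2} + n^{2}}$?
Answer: $783$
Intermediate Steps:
$U = - \frac{3}{2}$ ($U = \frac{3}{-4} + \frac{3}{-4} = 3 \left(- \frac{1}{4}\right) + 3 \left(- \frac{1}{4}\right) = - \frac{3}{4} - \frac{3}{4} = - \frac{3}{2} \approx -1.5$)
$k{\left(t \right)} = -9$ ($k{\left(t \right)} = 6 \left(- \frac{3}{2}\right) = -9$)
$k{\left(A{\left(-3,4 \right)} \right)} \left(-87\right) = \left(-9\right) \left(-87\right) = 783$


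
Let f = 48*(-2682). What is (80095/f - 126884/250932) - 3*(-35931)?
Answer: 290175557801231/2691998496 ≈ 1.0779e+5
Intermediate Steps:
f = -128736
(80095/f - 126884/250932) - 3*(-35931) = (80095/(-128736) - 126884/250932) - 3*(-35931) = (80095*(-1/128736) - 126884*1/250932) - 1*(-107793) = (-80095/128736 - 31721/62733) + 107793 = -3036078097/2691998496 + 107793 = 290175557801231/2691998496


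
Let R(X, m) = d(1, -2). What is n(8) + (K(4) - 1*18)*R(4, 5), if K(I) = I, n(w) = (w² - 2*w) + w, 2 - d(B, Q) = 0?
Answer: 28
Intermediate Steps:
d(B, Q) = 2 (d(B, Q) = 2 - 1*0 = 2 + 0 = 2)
n(w) = w² - w
R(X, m) = 2
n(8) + (K(4) - 1*18)*R(4, 5) = 8*(-1 + 8) + (4 - 1*18)*2 = 8*7 + (4 - 18)*2 = 56 - 14*2 = 56 - 28 = 28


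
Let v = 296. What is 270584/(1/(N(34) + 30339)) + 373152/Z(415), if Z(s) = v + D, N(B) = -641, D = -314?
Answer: 24107348704/3 ≈ 8.0358e+9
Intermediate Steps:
Z(s) = -18 (Z(s) = 296 - 314 = -18)
270584/(1/(N(34) + 30339)) + 373152/Z(415) = 270584/(1/(-641 + 30339)) + 373152/(-18) = 270584/(1/29698) + 373152*(-1/18) = 270584/(1/29698) - 62192/3 = 270584*29698 - 62192/3 = 8035803632 - 62192/3 = 24107348704/3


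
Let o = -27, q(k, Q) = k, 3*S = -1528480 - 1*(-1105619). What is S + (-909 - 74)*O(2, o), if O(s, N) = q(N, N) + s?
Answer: -349136/3 ≈ -1.1638e+5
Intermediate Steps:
S = -422861/3 (S = (-1528480 - 1*(-1105619))/3 = (-1528480 + 1105619)/3 = (⅓)*(-422861) = -422861/3 ≈ -1.4095e+5)
O(s, N) = N + s
S + (-909 - 74)*O(2, o) = -422861/3 + (-909 - 74)*(-27 + 2) = -422861/3 - 983*(-25) = -422861/3 + 24575 = -349136/3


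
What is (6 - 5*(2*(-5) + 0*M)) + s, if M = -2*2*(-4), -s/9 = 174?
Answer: -1510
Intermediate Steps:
s = -1566 (s = -9*174 = -1566)
M = 16 (M = -4*(-4) = 16)
(6 - 5*(2*(-5) + 0*M)) + s = (6 - 5*(2*(-5) + 0*16)) - 1566 = (6 - 5*(-10 + 0)) - 1566 = (6 - 5*(-10)) - 1566 = (6 + 50) - 1566 = 56 - 1566 = -1510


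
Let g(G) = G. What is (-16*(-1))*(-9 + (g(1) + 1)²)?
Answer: -80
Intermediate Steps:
(-16*(-1))*(-9 + (g(1) + 1)²) = (-16*(-1))*(-9 + (1 + 1)²) = 16*(-9 + 2²) = 16*(-9 + 4) = 16*(-5) = -80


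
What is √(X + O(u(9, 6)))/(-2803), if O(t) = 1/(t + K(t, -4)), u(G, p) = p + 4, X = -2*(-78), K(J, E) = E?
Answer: -√5622/16818 ≈ -0.0044583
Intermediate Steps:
X = 156
u(G, p) = 4 + p
O(t) = 1/(-4 + t) (O(t) = 1/(t - 4) = 1/(-4 + t))
√(X + O(u(9, 6)))/(-2803) = √(156 + 1/(-4 + (4 + 6)))/(-2803) = √(156 + 1/(-4 + 10))*(-1/2803) = √(156 + 1/6)*(-1/2803) = √(156 + ⅙)*(-1/2803) = √(937/6)*(-1/2803) = (√5622/6)*(-1/2803) = -√5622/16818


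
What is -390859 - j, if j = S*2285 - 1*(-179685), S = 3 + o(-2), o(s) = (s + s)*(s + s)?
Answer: -613959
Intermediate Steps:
o(s) = 4*s**2 (o(s) = (2*s)*(2*s) = 4*s**2)
S = 19 (S = 3 + 4*(-2)**2 = 3 + 4*4 = 3 + 16 = 19)
j = 223100 (j = 19*2285 - 1*(-179685) = 43415 + 179685 = 223100)
-390859 - j = -390859 - 1*223100 = -390859 - 223100 = -613959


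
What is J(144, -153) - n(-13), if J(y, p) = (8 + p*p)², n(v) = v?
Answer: 548355902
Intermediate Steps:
J(y, p) = (8 + p²)²
J(144, -153) - n(-13) = (8 + (-153)²)² - 1*(-13) = (8 + 23409)² + 13 = 23417² + 13 = 548355889 + 13 = 548355902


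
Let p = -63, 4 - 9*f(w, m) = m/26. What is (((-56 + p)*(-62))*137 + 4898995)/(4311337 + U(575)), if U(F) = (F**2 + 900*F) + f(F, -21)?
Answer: 1382888754/1207314233 ≈ 1.1454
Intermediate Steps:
f(w, m) = 4/9 - m/234 (f(w, m) = 4/9 - m/(9*26) = 4/9 - m/234)
U(F) = 125/234 + F**2 + 900*F (U(F) = (F**2 + 900*F) + (4/9 - 1/234*(-21)) = (F**2 + 900*F) + (4/9 + 7/78) = (F**2 + 900*F) + 125/234 = 125/234 + F**2 + 900*F)
(((-56 + p)*(-62))*137 + 4898995)/(4311337 + U(575)) = (((-56 - 63)*(-62))*137 + 4898995)/(4311337 + (125/234 + 575**2 + 900*575)) = (-119*(-62)*137 + 4898995)/(4311337 + (125/234 + 330625 + 517500)) = (7378*137 + 4898995)/(4311337 + 198461375/234) = (1010786 + 4898995)/(1207314233/234) = 5909781*(234/1207314233) = 1382888754/1207314233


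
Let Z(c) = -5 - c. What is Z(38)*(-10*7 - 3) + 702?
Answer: 3841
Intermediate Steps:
Z(38)*(-10*7 - 3) + 702 = (-5 - 1*38)*(-10*7 - 3) + 702 = (-5 - 38)*(-70 - 3) + 702 = -43*(-73) + 702 = 3139 + 702 = 3841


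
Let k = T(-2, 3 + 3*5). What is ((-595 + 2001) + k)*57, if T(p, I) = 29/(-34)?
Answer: 2723175/34 ≈ 80093.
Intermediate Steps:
T(p, I) = -29/34 (T(p, I) = 29*(-1/34) = -29/34)
k = -29/34 ≈ -0.85294
((-595 + 2001) + k)*57 = ((-595 + 2001) - 29/34)*57 = (1406 - 29/34)*57 = (47775/34)*57 = 2723175/34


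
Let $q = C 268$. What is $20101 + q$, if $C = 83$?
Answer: $42345$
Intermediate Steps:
$q = 22244$ ($q = 83 \cdot 268 = 22244$)
$20101 + q = 20101 + 22244 = 42345$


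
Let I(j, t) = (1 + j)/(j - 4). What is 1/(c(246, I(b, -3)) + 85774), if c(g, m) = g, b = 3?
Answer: 1/86020 ≈ 1.1625e-5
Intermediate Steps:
I(j, t) = (1 + j)/(-4 + j)
1/(c(246, I(b, -3)) + 85774) = 1/(246 + 85774) = 1/86020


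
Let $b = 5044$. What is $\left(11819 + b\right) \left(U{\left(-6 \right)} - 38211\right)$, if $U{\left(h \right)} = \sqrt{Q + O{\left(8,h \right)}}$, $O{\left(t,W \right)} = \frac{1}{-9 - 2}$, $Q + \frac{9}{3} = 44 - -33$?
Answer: $-644352093 + 1533 \sqrt{8943} \approx -6.4421 \cdot 10^{8}$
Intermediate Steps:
$Q = 74$ ($Q = -3 + \left(44 - -33\right) = -3 + \left(44 + 33\right) = -3 + 77 = 74$)
$O{\left(t,W \right)} = - \frac{1}{11}$ ($O{\left(t,W \right)} = \frac{1}{-11} = - \frac{1}{11}$)
$U{\left(h \right)} = \frac{\sqrt{8943}}{11}$ ($U{\left(h \right)} = \sqrt{74 - \frac{1}{11}} = \sqrt{\frac{813}{11}} = \frac{\sqrt{8943}}{11}$)
$\left(11819 + b\right) \left(U{\left(-6 \right)} - 38211\right) = \left(11819 + 5044\right) \left(\frac{\sqrt{8943}}{11} - 38211\right) = 16863 \left(-38211 + \frac{\sqrt{8943}}{11}\right) = -644352093 + 1533 \sqrt{8943}$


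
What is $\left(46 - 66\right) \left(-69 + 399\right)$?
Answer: $-6600$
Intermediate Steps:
$\left(46 - 66\right) \left(-69 + 399\right) = \left(-20\right) 330 = -6600$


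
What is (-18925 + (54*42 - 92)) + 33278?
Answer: 16529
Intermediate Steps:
(-18925 + (54*42 - 92)) + 33278 = (-18925 + (2268 - 92)) + 33278 = (-18925 + 2176) + 33278 = -16749 + 33278 = 16529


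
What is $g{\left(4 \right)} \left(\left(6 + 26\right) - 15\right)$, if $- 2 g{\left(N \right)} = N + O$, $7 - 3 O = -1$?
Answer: $- \frac{170}{3} \approx -56.667$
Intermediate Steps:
$O = \frac{8}{3}$ ($O = \frac{7}{3} - - \frac{1}{3} = \frac{7}{3} + \frac{1}{3} = \frac{8}{3} \approx 2.6667$)
$g{\left(N \right)} = - \frac{4}{3} - \frac{N}{2}$ ($g{\left(N \right)} = - \frac{N + \frac{8}{3}}{2} = - \frac{\frac{8}{3} + N}{2} = - \frac{4}{3} - \frac{N}{2}$)
$g{\left(4 \right)} \left(\left(6 + 26\right) - 15\right) = \left(- \frac{4}{3} - 2\right) \left(\left(6 + 26\right) - 15\right) = \left(- \frac{4}{3} - 2\right) \left(32 - 15\right) = \left(- \frac{10}{3}\right) 17 = - \frac{170}{3}$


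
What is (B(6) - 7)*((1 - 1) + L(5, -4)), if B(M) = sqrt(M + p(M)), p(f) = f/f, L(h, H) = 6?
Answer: -42 + 6*sqrt(7) ≈ -26.125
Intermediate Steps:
p(f) = 1
B(M) = sqrt(1 + M) (B(M) = sqrt(M + 1) = sqrt(1 + M))
(B(6) - 7)*((1 - 1) + L(5, -4)) = (sqrt(1 + 6) - 7)*((1 - 1) + 6) = (sqrt(7) - 7)*(0 + 6) = (-7 + sqrt(7))*6 = -42 + 6*sqrt(7)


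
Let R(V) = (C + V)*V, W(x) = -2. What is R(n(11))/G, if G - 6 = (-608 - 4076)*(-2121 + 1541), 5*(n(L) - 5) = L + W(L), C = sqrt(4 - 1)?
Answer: 578/33959075 + 17*sqrt(3)/6791815 ≈ 2.1356e-5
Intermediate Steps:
C = sqrt(3) ≈ 1.7320
n(L) = 23/5 + L/5 (n(L) = 5 + (L - 2)/5 = 5 + (-2 + L)/5 = 5 + (-2/5 + L/5) = 23/5 + L/5)
G = 2716726 (G = 6 + (-608 - 4076)*(-2121 + 1541) = 6 - 4684*(-580) = 6 + 2716720 = 2716726)
R(V) = V*(V + sqrt(3)) (R(V) = (sqrt(3) + V)*V = (V + sqrt(3))*V = V*(V + sqrt(3)))
R(n(11))/G = ((23/5 + (1/5)*11)*((23/5 + (1/5)*11) + sqrt(3)))/2716726 = ((23/5 + 11/5)*((23/5 + 11/5) + sqrt(3)))*(1/2716726) = (34*(34/5 + sqrt(3))/5)*(1/2716726) = (1156/25 + 34*sqrt(3)/5)*(1/2716726) = 578/33959075 + 17*sqrt(3)/6791815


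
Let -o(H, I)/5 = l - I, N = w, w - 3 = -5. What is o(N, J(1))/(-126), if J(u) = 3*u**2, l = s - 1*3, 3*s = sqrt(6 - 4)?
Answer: -5/21 + 5*sqrt(2)/378 ≈ -0.21939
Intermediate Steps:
w = -2 (w = 3 - 5 = -2)
N = -2
s = sqrt(2)/3 (s = sqrt(6 - 4)/3 = sqrt(2)/3 ≈ 0.47140)
l = -3 + sqrt(2)/3 (l = sqrt(2)/3 - 1*3 = sqrt(2)/3 - 3 = -3 + sqrt(2)/3 ≈ -2.5286)
o(H, I) = 15 + 5*I - 5*sqrt(2)/3 (o(H, I) = -5*((-3 + sqrt(2)/3) - I) = -5*(-3 - I + sqrt(2)/3) = 15 + 5*I - 5*sqrt(2)/3)
o(N, J(1))/(-126) = (15 + 5*(3*1**2) - 5*sqrt(2)/3)/(-126) = -(15 + 5*(3*1) - 5*sqrt(2)/3)/126 = -(15 + 5*3 - 5*sqrt(2)/3)/126 = -(15 + 15 - 5*sqrt(2)/3)/126 = -(30 - 5*sqrt(2)/3)/126 = -5/21 + 5*sqrt(2)/378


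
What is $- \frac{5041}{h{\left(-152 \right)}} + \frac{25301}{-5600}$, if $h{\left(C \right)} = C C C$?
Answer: $- \frac{2775750769}{614566400} \approx -4.5166$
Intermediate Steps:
$h{\left(C \right)} = C^{3}$ ($h{\left(C \right)} = C^{2} C = C^{3}$)
$- \frac{5041}{h{\left(-152 \right)}} + \frac{25301}{-5600} = - \frac{5041}{\left(-152\right)^{3}} + \frac{25301}{-5600} = - \frac{5041}{-3511808} + 25301 \left(- \frac{1}{5600}\right) = \left(-5041\right) \left(- \frac{1}{3511808}\right) - \frac{25301}{5600} = \frac{5041}{3511808} - \frac{25301}{5600} = - \frac{2775750769}{614566400}$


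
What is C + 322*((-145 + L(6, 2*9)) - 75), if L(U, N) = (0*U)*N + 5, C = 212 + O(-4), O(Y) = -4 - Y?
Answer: -69018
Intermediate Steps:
C = 212 (C = 212 + (-4 - 1*(-4)) = 212 + (-4 + 4) = 212 + 0 = 212)
L(U, N) = 5 (L(U, N) = 0*N + 5 = 0 + 5 = 5)
C + 322*((-145 + L(6, 2*9)) - 75) = 212 + 322*((-145 + 5) - 75) = 212 + 322*(-140 - 75) = 212 + 322*(-215) = 212 - 69230 = -69018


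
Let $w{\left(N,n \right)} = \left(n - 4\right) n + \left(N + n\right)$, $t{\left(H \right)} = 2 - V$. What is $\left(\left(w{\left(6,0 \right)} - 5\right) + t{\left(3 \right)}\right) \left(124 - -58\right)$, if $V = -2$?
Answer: $910$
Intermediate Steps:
$t{\left(H \right)} = 4$ ($t{\left(H \right)} = 2 - -2 = 2 + 2 = 4$)
$w{\left(N,n \right)} = N + n + n \left(-4 + n\right)$ ($w{\left(N,n \right)} = \left(n - 4\right) n + \left(N + n\right) = \left(-4 + n\right) n + \left(N + n\right) = n \left(-4 + n\right) + \left(N + n\right) = N + n + n \left(-4 + n\right)$)
$\left(\left(w{\left(6,0 \right)} - 5\right) + t{\left(3 \right)}\right) \left(124 - -58\right) = \left(\left(\left(6 + 0^{2} - 0\right) - 5\right) + 4\right) \left(124 - -58\right) = \left(\left(\left(6 + 0 + 0\right) - 5\right) + 4\right) \left(124 + 58\right) = \left(\left(6 - 5\right) + 4\right) 182 = \left(1 + 4\right) 182 = 5 \cdot 182 = 910$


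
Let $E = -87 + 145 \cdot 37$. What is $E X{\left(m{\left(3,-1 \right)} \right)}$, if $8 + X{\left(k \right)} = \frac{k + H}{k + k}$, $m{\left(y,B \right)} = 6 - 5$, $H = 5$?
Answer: $-26390$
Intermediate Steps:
$m{\left(y,B \right)} = 1$ ($m{\left(y,B \right)} = 6 - 5 = 1$)
$X{\left(k \right)} = -8 + \frac{5 + k}{2 k}$ ($X{\left(k \right)} = -8 + \frac{k + 5}{k + k} = -8 + \frac{5 + k}{2 k}$)
$E = 5278$ ($E = -87 + 5365 = 5278$)
$E X{\left(m{\left(3,-1 \right)} \right)} = 5278 \frac{5 \left(1 - 3\right)}{2 \cdot 1} = 5278 \cdot \frac{5}{2} \cdot 1 \left(1 - 3\right) = 5278 \cdot \frac{5}{2} \cdot 1 \left(-2\right) = 5278 \left(-5\right) = -26390$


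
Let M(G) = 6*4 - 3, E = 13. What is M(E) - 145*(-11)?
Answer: 1616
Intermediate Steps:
M(G) = 21 (M(G) = 24 - 3 = 21)
M(E) - 145*(-11) = 21 - 145*(-11) = 21 + 1595 = 1616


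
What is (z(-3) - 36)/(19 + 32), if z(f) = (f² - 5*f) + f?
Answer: -5/17 ≈ -0.29412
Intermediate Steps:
z(f) = f² - 4*f
(z(-3) - 36)/(19 + 32) = (-3*(-4 - 3) - 36)/(19 + 32) = (-3*(-7) - 36)/51 = (21 - 36)*(1/51) = -15*1/51 = -5/17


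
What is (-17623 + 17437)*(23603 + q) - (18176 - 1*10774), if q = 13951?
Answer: -6992446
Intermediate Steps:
(-17623 + 17437)*(23603 + q) - (18176 - 1*10774) = (-17623 + 17437)*(23603 + 13951) - (18176 - 1*10774) = -186*37554 - (18176 - 10774) = -6985044 - 1*7402 = -6985044 - 7402 = -6992446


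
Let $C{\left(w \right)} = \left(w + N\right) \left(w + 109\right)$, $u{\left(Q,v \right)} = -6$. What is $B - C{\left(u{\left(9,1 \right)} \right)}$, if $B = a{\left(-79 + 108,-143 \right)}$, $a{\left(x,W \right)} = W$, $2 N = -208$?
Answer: $11187$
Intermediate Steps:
$N = -104$ ($N = \frac{1}{2} \left(-208\right) = -104$)
$C{\left(w \right)} = \left(-104 + w\right) \left(109 + w\right)$ ($C{\left(w \right)} = \left(w - 104\right) \left(w + 109\right) = \left(-104 + w\right) \left(109 + w\right)$)
$B = -143$
$B - C{\left(u{\left(9,1 \right)} \right)} = -143 - \left(-11336 + \left(-6\right)^{2} + 5 \left(-6\right)\right) = -143 - \left(-11336 + 36 - 30\right) = -143 - -11330 = -143 + 11330 = 11187$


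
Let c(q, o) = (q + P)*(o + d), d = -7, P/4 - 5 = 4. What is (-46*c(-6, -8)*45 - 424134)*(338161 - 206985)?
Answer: 66554242416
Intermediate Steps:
P = 36 (P = 20 + 4*4 = 20 + 16 = 36)
c(q, o) = (-7 + o)*(36 + q) (c(q, o) = (q + 36)*(o - 7) = (36 + q)*(-7 + o) = (-7 + o)*(36 + q))
(-46*c(-6, -8)*45 - 424134)*(338161 - 206985) = (-46*(-252 - 7*(-6) + 36*(-8) - 8*(-6))*45 - 424134)*(338161 - 206985) = (-46*(-252 + 42 - 288 + 48)*45 - 424134)*131176 = (-46*(-450)*45 - 424134)*131176 = (20700*45 - 424134)*131176 = (931500 - 424134)*131176 = 507366*131176 = 66554242416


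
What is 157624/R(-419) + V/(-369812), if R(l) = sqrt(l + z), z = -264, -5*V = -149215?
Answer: -29843/369812 - 157624*I*sqrt(683)/683 ≈ -0.080698 - 6031.3*I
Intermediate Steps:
V = 29843 (V = -1/5*(-149215) = 29843)
R(l) = sqrt(-264 + l) (R(l) = sqrt(l - 264) = sqrt(-264 + l))
157624/R(-419) + V/(-369812) = 157624/(sqrt(-264 - 419)) + 29843/(-369812) = 157624/(sqrt(-683)) + 29843*(-1/369812) = 157624/((I*sqrt(683))) - 29843/369812 = 157624*(-I*sqrt(683)/683) - 29843/369812 = -157624*I*sqrt(683)/683 - 29843/369812 = -29843/369812 - 157624*I*sqrt(683)/683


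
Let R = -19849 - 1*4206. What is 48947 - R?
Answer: 73002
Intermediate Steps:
R = -24055 (R = -19849 - 4206 = -24055)
48947 - R = 48947 - 1*(-24055) = 48947 + 24055 = 73002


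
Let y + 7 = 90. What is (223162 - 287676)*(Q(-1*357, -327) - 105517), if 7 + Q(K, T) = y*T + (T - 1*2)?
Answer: 8579974916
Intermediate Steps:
y = 83 (y = -7 + 90 = 83)
Q(K, T) = -9 + 84*T (Q(K, T) = -7 + (83*T + (T - 1*2)) = -7 + (83*T + (T - 2)) = -7 + (83*T + (-2 + T)) = -7 + (-2 + 84*T) = -9 + 84*T)
(223162 - 287676)*(Q(-1*357, -327) - 105517) = (223162 - 287676)*((-9 + 84*(-327)) - 105517) = -64514*((-9 - 27468) - 105517) = -64514*(-27477 - 105517) = -64514*(-132994) = 8579974916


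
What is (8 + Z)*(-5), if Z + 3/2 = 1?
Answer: -75/2 ≈ -37.500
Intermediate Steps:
Z = -½ (Z = -3/2 + 1 = -½ ≈ -0.50000)
(8 + Z)*(-5) = (8 - ½)*(-5) = (15/2)*(-5) = -75/2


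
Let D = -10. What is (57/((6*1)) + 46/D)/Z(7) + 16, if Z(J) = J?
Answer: 167/10 ≈ 16.700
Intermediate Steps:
(57/((6*1)) + 46/D)/Z(7) + 16 = (57/((6*1)) + 46/(-10))/7 + 16 = (57/6 + 46*(-⅒))*(⅐) + 16 = (57*(⅙) - 23/5)*(⅐) + 16 = (19/2 - 23/5)*(⅐) + 16 = (49/10)*(⅐) + 16 = 7/10 + 16 = 167/10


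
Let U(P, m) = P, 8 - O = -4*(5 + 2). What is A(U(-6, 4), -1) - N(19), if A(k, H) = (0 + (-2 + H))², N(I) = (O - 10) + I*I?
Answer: -378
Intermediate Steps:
O = 36 (O = 8 - (-4)*(5 + 2) = 8 - (-4)*7 = 8 - 1*(-28) = 8 + 28 = 36)
N(I) = 26 + I² (N(I) = (36 - 10) + I*I = 26 + I²)
A(k, H) = (-2 + H)²
A(U(-6, 4), -1) - N(19) = (-2 - 1)² - (26 + 19²) = (-3)² - (26 + 361) = 9 - 1*387 = 9 - 387 = -378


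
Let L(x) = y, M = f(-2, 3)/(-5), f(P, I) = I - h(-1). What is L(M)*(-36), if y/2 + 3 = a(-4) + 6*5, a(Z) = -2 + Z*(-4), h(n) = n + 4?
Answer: -2952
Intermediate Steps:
h(n) = 4 + n
a(Z) = -2 - 4*Z
y = 82 (y = -6 + 2*((-2 - 4*(-4)) + 6*5) = -6 + 2*((-2 + 16) + 30) = -6 + 2*(14 + 30) = -6 + 2*44 = -6 + 88 = 82)
f(P, I) = -3 + I (f(P, I) = I - (4 - 1) = I - 1*3 = I - 3 = -3 + I)
M = 0 (M = (-3 + 3)/(-5) = 0*(-1/5) = 0)
L(x) = 82
L(M)*(-36) = 82*(-36) = -2952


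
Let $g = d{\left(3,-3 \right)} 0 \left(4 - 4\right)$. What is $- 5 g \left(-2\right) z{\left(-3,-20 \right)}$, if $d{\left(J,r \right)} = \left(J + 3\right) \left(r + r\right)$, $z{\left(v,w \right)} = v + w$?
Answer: $0$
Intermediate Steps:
$d{\left(J,r \right)} = 2 r \left(3 + J\right)$ ($d{\left(J,r \right)} = \left(3 + J\right) 2 r = 2 r \left(3 + J\right)$)
$g = 0$ ($g = 2 \left(-3\right) \left(3 + 3\right) 0 \left(4 - 4\right) = 2 \left(-3\right) 6 \cdot 0 \left(4 - 4\right) = \left(-36\right) 0 \cdot 0 = 0 \cdot 0 = 0$)
$- 5 g \left(-2\right) z{\left(-3,-20 \right)} = \left(-5\right) 0 \left(-2\right) \left(-3 - 20\right) = 0 \left(-2\right) \left(-23\right) = 0 \left(-23\right) = 0$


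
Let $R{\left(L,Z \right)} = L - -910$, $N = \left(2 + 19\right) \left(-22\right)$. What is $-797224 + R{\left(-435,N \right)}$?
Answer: $-796749$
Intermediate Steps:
$N = -462$ ($N = 21 \left(-22\right) = -462$)
$R{\left(L,Z \right)} = 910 + L$ ($R{\left(L,Z \right)} = L + 910 = 910 + L$)
$-797224 + R{\left(-435,N \right)} = -797224 + \left(910 - 435\right) = -797224 + 475 = -796749$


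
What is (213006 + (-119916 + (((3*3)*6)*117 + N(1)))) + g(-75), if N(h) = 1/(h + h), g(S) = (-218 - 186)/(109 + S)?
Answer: 3379485/34 ≈ 99397.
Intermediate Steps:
g(S) = -404/(109 + S)
N(h) = 1/(2*h)
(213006 + (-119916 + (((3*3)*6)*117 + N(1)))) + g(-75) = (213006 + (-119916 + (((3*3)*6)*117 + (1/2)/1))) - 404/(109 - 75) = (213006 + (-119916 + ((9*6)*117 + (1/2)*1))) - 404/34 = (213006 + (-119916 + (54*117 + 1/2))) - 404*1/34 = (213006 + (-119916 + (6318 + 1/2))) - 202/17 = (213006 + (-119916 + 12637/2)) - 202/17 = (213006 - 227195/2) - 202/17 = 198817/2 - 202/17 = 3379485/34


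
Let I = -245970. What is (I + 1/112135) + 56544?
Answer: -21241284509/112135 ≈ -1.8943e+5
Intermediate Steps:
(I + 1/112135) + 56544 = (-245970 + 1/112135) + 56544 = -27581845949/112135 + 56544 = -21241284509/112135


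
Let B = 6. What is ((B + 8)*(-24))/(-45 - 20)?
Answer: 336/65 ≈ 5.1692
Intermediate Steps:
((B + 8)*(-24))/(-45 - 20) = ((6 + 8)*(-24))/(-45 - 20) = (14*(-24))/(-65) = -336*(-1/65) = 336/65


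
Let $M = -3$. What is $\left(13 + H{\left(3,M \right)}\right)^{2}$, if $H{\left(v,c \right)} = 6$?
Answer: $361$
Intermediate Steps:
$\left(13 + H{\left(3,M \right)}\right)^{2} = \left(13 + 6\right)^{2} = 19^{2} = 361$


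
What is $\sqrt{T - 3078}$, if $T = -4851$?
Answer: $3 i \sqrt{881} \approx 89.045 i$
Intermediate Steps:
$\sqrt{T - 3078} = \sqrt{-4851 - 3078} = \sqrt{-7929} = 3 i \sqrt{881}$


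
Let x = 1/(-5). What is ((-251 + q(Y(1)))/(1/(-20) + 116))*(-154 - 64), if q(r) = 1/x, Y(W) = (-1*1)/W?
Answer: 1116160/2319 ≈ 481.31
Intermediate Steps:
x = -⅕ ≈ -0.20000
Y(W) = -1/W
q(r) = -5 (q(r) = 1/(-⅕) = -5)
((-251 + q(Y(1)))/(1/(-20) + 116))*(-154 - 64) = ((-251 - 5)/(1/(-20) + 116))*(-154 - 64) = -256/(-1/20 + 116)*(-218) = -256/2319/20*(-218) = -256*20/2319*(-218) = -5120/2319*(-218) = 1116160/2319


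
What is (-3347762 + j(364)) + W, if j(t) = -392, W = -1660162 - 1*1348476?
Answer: -6356792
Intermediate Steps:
W = -3008638 (W = -1660162 - 1348476 = -3008638)
(-3347762 + j(364)) + W = (-3347762 - 392) - 3008638 = -3348154 - 3008638 = -6356792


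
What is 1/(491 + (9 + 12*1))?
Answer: 1/512 ≈ 0.0019531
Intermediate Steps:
1/(491 + (9 + 12*1)) = 1/(491 + (9 + 12)) = 1/(491 + 21) = 1/512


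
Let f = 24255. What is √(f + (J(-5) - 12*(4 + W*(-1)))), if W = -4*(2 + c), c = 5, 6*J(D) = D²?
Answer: √859506/6 ≈ 154.52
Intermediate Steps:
J(D) = D²/6
W = -28 (W = -4*(2 + 5) = -4*7 = -28)
√(f + (J(-5) - 12*(4 + W*(-1)))) = √(24255 + ((⅙)*(-5)² - 12*(4 - 28*(-1)))) = √(24255 + ((⅙)*25 - 12*(4 + 28))) = √(24255 + (25/6 - 12*32)) = √(24255 + (25/6 - 384)) = √(24255 - 2279/6) = √(143251/6) = √859506/6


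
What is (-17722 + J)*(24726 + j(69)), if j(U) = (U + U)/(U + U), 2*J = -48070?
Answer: -1032525339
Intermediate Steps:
J = -24035 (J = (½)*(-48070) = -24035)
j(U) = 1 (j(U) = (2*U)/((2*U)) = (2*U)*(1/(2*U)) = 1)
(-17722 + J)*(24726 + j(69)) = (-17722 - 24035)*(24726 + 1) = -41757*24727 = -1032525339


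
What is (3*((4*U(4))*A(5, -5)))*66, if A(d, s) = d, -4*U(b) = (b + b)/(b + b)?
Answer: -990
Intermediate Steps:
U(b) = -¼ (U(b) = -(b + b)/(4*(b + b)) = -2*b/(4*(2*b)) = -2*b*1/(2*b)/4 = -¼*1 = -¼)
(3*((4*U(4))*A(5, -5)))*66 = (3*((4*(-¼))*5))*66 = (3*(-1*5))*66 = (3*(-5))*66 = -15*66 = -990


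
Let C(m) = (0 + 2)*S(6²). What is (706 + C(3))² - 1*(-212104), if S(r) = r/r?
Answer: 713368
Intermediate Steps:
S(r) = 1
C(m) = 2 (C(m) = (0 + 2)*1 = 2*1 = 2)
(706 + C(3))² - 1*(-212104) = (706 + 2)² - 1*(-212104) = 708² + 212104 = 501264 + 212104 = 713368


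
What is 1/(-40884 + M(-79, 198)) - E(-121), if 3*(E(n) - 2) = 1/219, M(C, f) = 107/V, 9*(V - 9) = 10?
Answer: -1630392434/814566339 ≈ -2.0015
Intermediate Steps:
V = 91/9 (V = 9 + (1/9)*10 = 9 + 10/9 = 91/9 ≈ 10.111)
M(C, f) = 963/91 (M(C, f) = 107/(91/9) = 107*(9/91) = 963/91)
E(n) = 1315/657 (E(n) = 2 + (1/3)/219 = 2 + (1/3)*(1/219) = 2 + 1/657 = 1315/657)
1/(-40884 + M(-79, 198)) - E(-121) = 1/(-40884 + 963/91) - 1*1315/657 = 1/(-3719481/91) - 1315/657 = -91/3719481 - 1315/657 = -1630392434/814566339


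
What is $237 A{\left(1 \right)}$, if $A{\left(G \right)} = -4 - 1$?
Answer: $-1185$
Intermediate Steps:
$A{\left(G \right)} = -5$
$237 A{\left(1 \right)} = 237 \left(-5\right) = -1185$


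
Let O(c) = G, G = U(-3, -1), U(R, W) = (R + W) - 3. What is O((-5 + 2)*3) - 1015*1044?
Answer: -1059667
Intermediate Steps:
U(R, W) = -3 + R + W
G = -7 (G = -3 - 3 - 1 = -7)
O(c) = -7
O((-5 + 2)*3) - 1015*1044 = -7 - 1015*1044 = -7 - 1059660 = -1059667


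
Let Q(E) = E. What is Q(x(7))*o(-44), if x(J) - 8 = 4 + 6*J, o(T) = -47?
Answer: -2538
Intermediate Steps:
x(J) = 12 + 6*J (x(J) = 8 + (4 + 6*J) = 12 + 6*J)
Q(x(7))*o(-44) = (12 + 6*7)*(-47) = (12 + 42)*(-47) = 54*(-47) = -2538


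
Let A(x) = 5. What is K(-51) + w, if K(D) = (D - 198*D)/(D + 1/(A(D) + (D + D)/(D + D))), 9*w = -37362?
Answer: -3979316/915 ≈ -4349.0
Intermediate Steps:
w = -12454/3 (w = (1/9)*(-37362) = -12454/3 ≈ -4151.3)
K(D) = -197*D/(1/6 + D) (K(D) = (D - 198*D)/(D + 1/(5 + (D + D)/(D + D))) = (-197*D)/(D + 1/(5 + (2*D)/((2*D)))) = (-197*D)/(D + 1/(5 + (2*D)*(1/(2*D)))) = (-197*D)/(D + 1/(5 + 1)) = (-197*D)/(D + 1/6) = (-197*D)/(1/6 + D) = -197*D/(1/6 + D))
K(-51) + w = -1182*(-51)/(1 + 6*(-51)) - 12454/3 = -1182*(-51)/(1 - 306) - 12454/3 = -1182*(-51)/(-305) - 12454/3 = -1182*(-51)*(-1/305) - 12454/3 = -60282/305 - 12454/3 = -3979316/915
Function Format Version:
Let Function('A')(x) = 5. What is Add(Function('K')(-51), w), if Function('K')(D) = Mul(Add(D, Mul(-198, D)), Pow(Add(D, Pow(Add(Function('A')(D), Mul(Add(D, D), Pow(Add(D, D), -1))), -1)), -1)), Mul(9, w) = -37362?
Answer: Rational(-3979316, 915) ≈ -4349.0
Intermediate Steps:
w = Rational(-12454, 3) (w = Mul(Rational(1, 9), -37362) = Rational(-12454, 3) ≈ -4151.3)
Function('K')(D) = Mul(-197, D, Pow(Add(Rational(1, 6), D), -1)) (Function('K')(D) = Mul(Add(D, Mul(-198, D)), Pow(Add(D, Pow(Add(5, Mul(Add(D, D), Pow(Add(D, D), -1))), -1)), -1)) = Mul(Mul(-197, D), Pow(Add(D, Pow(Add(5, Mul(Mul(2, D), Pow(Mul(2, D), -1))), -1)), -1)) = Mul(Mul(-197, D), Pow(Add(D, Pow(Add(5, Mul(Mul(2, D), Mul(Rational(1, 2), Pow(D, -1)))), -1)), -1)) = Mul(Mul(-197, D), Pow(Add(D, Pow(Add(5, 1), -1)), -1)) = Mul(Mul(-197, D), Pow(Add(D, Pow(6, -1)), -1)) = Mul(Mul(-197, D), Pow(Add(D, Rational(1, 6)), -1)) = Mul(Mul(-197, D), Pow(Add(Rational(1, 6), D), -1)) = Mul(-197, D, Pow(Add(Rational(1, 6), D), -1)))
Add(Function('K')(-51), w) = Add(Mul(-1182, -51, Pow(Add(1, Mul(6, -51)), -1)), Rational(-12454, 3)) = Add(Mul(-1182, -51, Pow(Add(1, -306), -1)), Rational(-12454, 3)) = Add(Mul(-1182, -51, Pow(-305, -1)), Rational(-12454, 3)) = Add(Mul(-1182, -51, Rational(-1, 305)), Rational(-12454, 3)) = Add(Rational(-60282, 305), Rational(-12454, 3)) = Rational(-3979316, 915)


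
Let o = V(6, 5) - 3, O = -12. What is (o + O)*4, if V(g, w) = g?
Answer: -36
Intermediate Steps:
o = 3 (o = 6 - 3 = 3)
(o + O)*4 = (3 - 12)*4 = -9*4 = -36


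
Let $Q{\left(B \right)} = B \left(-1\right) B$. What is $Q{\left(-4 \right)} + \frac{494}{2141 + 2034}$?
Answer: $- \frac{66306}{4175} \approx -15.882$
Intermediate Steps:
$Q{\left(B \right)} = - B^{2}$ ($Q{\left(B \right)} = - B B = - B^{2}$)
$Q{\left(-4 \right)} + \frac{494}{2141 + 2034} = - \left(-4\right)^{2} + \frac{494}{2141 + 2034} = \left(-1\right) 16 + \frac{494}{4175} = -16 + 494 \cdot \frac{1}{4175} = -16 + \frac{494}{4175} = - \frac{66306}{4175}$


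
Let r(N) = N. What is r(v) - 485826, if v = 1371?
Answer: -484455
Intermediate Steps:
r(v) - 485826 = 1371 - 485826 = -484455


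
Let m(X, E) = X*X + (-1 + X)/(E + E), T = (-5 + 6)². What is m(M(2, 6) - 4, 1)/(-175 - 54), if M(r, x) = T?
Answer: -7/229 ≈ -0.030568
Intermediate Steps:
T = 1 (T = 1² = 1)
M(r, x) = 1
m(X, E) = X² + (-1 + X)/(2*E) (m(X, E) = X² + (-1 + X)/((2*E)) = X² + (-1 + X)*(1/(2*E)) = X² + (-1 + X)/(2*E))
m(M(2, 6) - 4, 1)/(-175 - 54) = ((½)*(-1 + (1 - 4) + 2*1*(1 - 4)²)/1)/(-175 - 54) = ((½)*1*(-1 - 3 + 2*1*(-3)²))/(-229) = ((½)*1*(-1 - 3 + 2*1*9))*(-1/229) = ((½)*1*(-1 - 3 + 18))*(-1/229) = ((½)*1*14)*(-1/229) = 7*(-1/229) = -7/229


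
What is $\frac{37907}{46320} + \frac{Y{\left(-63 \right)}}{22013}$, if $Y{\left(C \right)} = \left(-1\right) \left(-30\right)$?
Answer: $\frac{835836391}{1019642160} \approx 0.81973$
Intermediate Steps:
$Y{\left(C \right)} = 30$
$\frac{37907}{46320} + \frac{Y{\left(-63 \right)}}{22013} = \frac{37907}{46320} + \frac{30}{22013} = \frac{835836391}{1019642160}$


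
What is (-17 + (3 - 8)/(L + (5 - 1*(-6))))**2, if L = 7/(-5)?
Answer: 707281/2304 ≈ 306.98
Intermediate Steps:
L = -7/5 (L = 7*(-1/5) = -7/5 ≈ -1.4000)
(-17 + (3 - 8)/(L + (5 - 1*(-6))))**2 = (-17 + (3 - 8)/(-7/5 + (5 - 1*(-6))))**2 = (-17 - 5/(-7/5 + (5 + 6)))**2 = (-17 - 5/(-7/5 + 11))**2 = (-17 - 5/48/5)**2 = (-17 - 5*5/48)**2 = (-17 - 25/48)**2 = (-841/48)**2 = 707281/2304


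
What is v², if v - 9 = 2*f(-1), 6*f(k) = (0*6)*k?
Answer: 81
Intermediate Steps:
f(k) = 0 (f(k) = ((0*6)*k)/6 = (0*k)/6 = (⅙)*0 = 0)
v = 9 (v = 9 + 2*0 = 9 + 0 = 9)
v² = 9² = 81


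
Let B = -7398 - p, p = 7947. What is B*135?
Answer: -2071575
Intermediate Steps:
B = -15345 (B = -7398 - 1*7947 = -7398 - 7947 = -15345)
B*135 = -15345*135 = -2071575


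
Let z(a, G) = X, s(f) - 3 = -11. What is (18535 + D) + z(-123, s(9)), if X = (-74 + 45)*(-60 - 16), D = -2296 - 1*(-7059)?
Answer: 25502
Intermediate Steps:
s(f) = -8 (s(f) = 3 - 11 = -8)
D = 4763 (D = -2296 + 7059 = 4763)
X = 2204 (X = -29*(-76) = 2204)
z(a, G) = 2204
(18535 + D) + z(-123, s(9)) = (18535 + 4763) + 2204 = 23298 + 2204 = 25502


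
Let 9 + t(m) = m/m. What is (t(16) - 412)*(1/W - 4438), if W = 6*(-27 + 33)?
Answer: 5591845/3 ≈ 1.8639e+6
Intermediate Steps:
t(m) = -8 (t(m) = -9 + m/m = -9 + 1 = -8)
W = 36 (W = 6*6 = 36)
(t(16) - 412)*(1/W - 4438) = (-8 - 412)*(1/36 - 4438) = -420*(1/36 - 4438) = -420*(-159767/36) = 5591845/3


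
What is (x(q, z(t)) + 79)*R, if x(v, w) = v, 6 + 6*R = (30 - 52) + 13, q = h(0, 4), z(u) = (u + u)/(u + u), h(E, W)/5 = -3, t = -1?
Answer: -160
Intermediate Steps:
h(E, W) = -15 (h(E, W) = 5*(-3) = -15)
z(u) = 1 (z(u) = (2*u)/((2*u)) = (2*u)*(1/(2*u)) = 1)
q = -15
R = -5/2 (R = -1 + ((30 - 52) + 13)/6 = -1 + (-22 + 13)/6 = -1 + (⅙)*(-9) = -1 - 3/2 = -5/2 ≈ -2.5000)
(x(q, z(t)) + 79)*R = (-15 + 79)*(-5/2) = 64*(-5/2) = -160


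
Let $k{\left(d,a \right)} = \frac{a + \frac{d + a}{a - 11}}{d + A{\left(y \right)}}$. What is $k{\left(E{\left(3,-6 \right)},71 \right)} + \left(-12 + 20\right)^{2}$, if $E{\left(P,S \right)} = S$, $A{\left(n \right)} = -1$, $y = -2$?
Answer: $\frac{4511}{84} \approx 53.702$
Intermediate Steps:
$k{\left(d,a \right)} = \frac{a + \frac{a + d}{-11 + a}}{-1 + d}$ ($k{\left(d,a \right)} = \frac{a + \frac{d + a}{a - 11}}{d - 1} = \frac{a + \frac{a + d}{-11 + a}}{-1 + d}$)
$k{\left(E{\left(3,-6 \right)},71 \right)} + \left(-12 + 20\right)^{2} = \frac{-6 + 71^{2} - 710}{11 - 71 - -66 + 71 \left(-6\right)} + \left(-12 + 20\right)^{2} = \frac{-6 + 5041 - 710}{11 - 71 + 66 - 426} + 8^{2} = \frac{1}{-420} \cdot 4325 + 64 = \left(- \frac{1}{420}\right) 4325 + 64 = - \frac{865}{84} + 64 = \frac{4511}{84}$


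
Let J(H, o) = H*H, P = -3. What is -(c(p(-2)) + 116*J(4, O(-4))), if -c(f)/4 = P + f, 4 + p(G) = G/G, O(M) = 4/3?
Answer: -1880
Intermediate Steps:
O(M) = 4/3 (O(M) = 4*(⅓) = 4/3)
J(H, o) = H²
p(G) = -3 (p(G) = -4 + G/G = -4 + 1 = -3)
c(f) = 12 - 4*f (c(f) = -4*(-3 + f) = 12 - 4*f)
-(c(p(-2)) + 116*J(4, O(-4))) = -((12 - 4*(-3)) + 116*4²) = -((12 + 12) + 116*16) = -(24 + 1856) = -1*1880 = -1880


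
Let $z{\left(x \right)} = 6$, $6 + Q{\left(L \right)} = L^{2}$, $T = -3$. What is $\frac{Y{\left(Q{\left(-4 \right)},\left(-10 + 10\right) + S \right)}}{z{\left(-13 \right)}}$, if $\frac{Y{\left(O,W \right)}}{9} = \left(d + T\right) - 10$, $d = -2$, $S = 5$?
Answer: $- \frac{45}{2} \approx -22.5$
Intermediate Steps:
$Q{\left(L \right)} = -6 + L^{2}$
$Y{\left(O,W \right)} = -135$ ($Y{\left(O,W \right)} = 9 \left(\left(-2 - 3\right) - 10\right) = 9 \left(-5 - 10\right) = 9 \left(-15\right) = -135$)
$\frac{Y{\left(Q{\left(-4 \right)},\left(-10 + 10\right) + S \right)}}{z{\left(-13 \right)}} = - \frac{135}{6} = \left(-135\right) \frac{1}{6} = - \frac{45}{2}$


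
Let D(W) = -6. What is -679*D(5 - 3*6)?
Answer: 4074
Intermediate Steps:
-679*D(5 - 3*6) = -679*(-6) = 4074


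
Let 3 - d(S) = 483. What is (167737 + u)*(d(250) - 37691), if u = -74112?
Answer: -3573759875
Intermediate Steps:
d(S) = -480 (d(S) = 3 - 1*483 = 3 - 483 = -480)
(167737 + u)*(d(250) - 37691) = (167737 - 74112)*(-480 - 37691) = 93625*(-38171) = -3573759875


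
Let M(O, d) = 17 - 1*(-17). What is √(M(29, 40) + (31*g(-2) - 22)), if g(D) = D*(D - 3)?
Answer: √322 ≈ 17.944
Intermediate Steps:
g(D) = D*(-3 + D)
M(O, d) = 34 (M(O, d) = 17 + 17 = 34)
√(M(29, 40) + (31*g(-2) - 22)) = √(34 + (31*(-2*(-3 - 2)) - 22)) = √(34 + (31*(-2*(-5)) - 22)) = √(34 + (31*10 - 22)) = √(34 + (310 - 22)) = √(34 + 288) = √322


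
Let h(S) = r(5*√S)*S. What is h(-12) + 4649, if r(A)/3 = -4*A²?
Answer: -38551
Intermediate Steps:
r(A) = -12*A² (r(A) = 3*(-4*A²) = -12*A²)
h(S) = -300*S² (h(S) = (-12*25*S)*S = (-300*S)*S = -300*S²)
h(-12) + 4649 = -300*(-12)² + 4649 = -300*144 + 4649 = -43200 + 4649 = -38551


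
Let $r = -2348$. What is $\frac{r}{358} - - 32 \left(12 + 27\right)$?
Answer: $\frac{222218}{179} \approx 1241.4$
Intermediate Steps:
$\frac{r}{358} - - 32 \left(12 + 27\right) = - \frac{2348}{358} - - 32 \left(12 + 27\right) = \left(-2348\right) \frac{1}{358} - \left(-32\right) 39 = - \frac{1174}{179} - -1248 = - \frac{1174}{179} + 1248 = \frac{222218}{179}$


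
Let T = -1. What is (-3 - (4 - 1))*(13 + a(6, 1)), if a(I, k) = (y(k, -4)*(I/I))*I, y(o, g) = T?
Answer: -42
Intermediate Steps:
y(o, g) = -1
a(I, k) = -I (a(I, k) = (-I/I)*I = (-1*1)*I = -I)
(-3 - (4 - 1))*(13 + a(6, 1)) = (-3 - (4 - 1))*(13 - 1*6) = (-3 - 1*3)*(13 - 6) = (-3 - 3)*7 = -6*7 = -42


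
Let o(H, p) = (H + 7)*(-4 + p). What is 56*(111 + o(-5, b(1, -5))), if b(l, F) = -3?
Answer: 5432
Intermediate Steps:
o(H, p) = (-4 + p)*(7 + H) (o(H, p) = (7 + H)*(-4 + p) = (-4 + p)*(7 + H))
56*(111 + o(-5, b(1, -5))) = 56*(111 + (-28 - 4*(-5) + 7*(-3) - 5*(-3))) = 56*(111 + (-28 + 20 - 21 + 15)) = 56*(111 - 14) = 56*97 = 5432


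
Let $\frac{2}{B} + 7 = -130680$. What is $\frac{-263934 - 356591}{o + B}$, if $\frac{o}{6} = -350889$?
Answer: $\frac{16218910135}{55027956892} \approx 0.29474$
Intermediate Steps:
$o = -2105334$ ($o = 6 \left(-350889\right) = -2105334$)
$B = - \frac{2}{130687}$ ($B = \frac{2}{-7 - 130680} = \frac{2}{-130687} = 2 \left(- \frac{1}{130687}\right) = - \frac{2}{130687} \approx -1.5304 \cdot 10^{-5}$)
$\frac{-263934 - 356591}{o + B} = \frac{-263934 - 356591}{-2105334 - \frac{2}{130687}} = - \frac{620525}{- \frac{275139784460}{130687}} = \left(-620525\right) \left(- \frac{130687}{275139784460}\right) = \frac{16218910135}{55027956892}$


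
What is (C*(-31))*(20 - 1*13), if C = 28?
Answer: -6076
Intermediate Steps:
(C*(-31))*(20 - 1*13) = (28*(-31))*(20 - 1*13) = -868*(20 - 13) = -868*7 = -6076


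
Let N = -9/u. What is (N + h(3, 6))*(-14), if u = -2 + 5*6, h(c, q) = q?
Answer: -159/2 ≈ -79.500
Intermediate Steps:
u = 28 (u = -2 + 30 = 28)
N = -9/28 ≈ -0.32143
(N + h(3, 6))*(-14) = (-9/28 + 6)*(-14) = (159/28)*(-14) = -159/2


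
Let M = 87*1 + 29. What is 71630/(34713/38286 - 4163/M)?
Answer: -3534682632/1726199 ≈ -2047.7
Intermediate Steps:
M = 116 (M = 87 + 29 = 116)
71630/(34713/38286 - 4163/M) = 71630/(34713/38286 - 4163/116) = 71630/(34713*(1/38286) - 4163*1/116) = 71630/(3857/4254 - 4163/116) = 71630/(-8630995/246732) = 71630*(-246732/8630995) = -3534682632/1726199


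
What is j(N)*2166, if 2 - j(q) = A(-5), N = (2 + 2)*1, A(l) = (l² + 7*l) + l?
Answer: 36822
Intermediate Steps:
A(l) = l² + 8*l
N = 4 (N = 4*1 = 4)
j(q) = 17 (j(q) = 2 - (-5)*(8 - 5) = 2 - (-5)*3 = 2 - 1*(-15) = 2 + 15 = 17)
j(N)*2166 = 17*2166 = 36822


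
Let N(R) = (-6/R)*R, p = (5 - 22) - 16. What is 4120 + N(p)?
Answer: 4114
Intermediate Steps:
p = -33 (p = -17 - 16 = -33)
N(R) = -6
4120 + N(p) = 4120 - 6 = 4114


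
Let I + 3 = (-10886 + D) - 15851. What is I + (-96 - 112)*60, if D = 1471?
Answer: -37749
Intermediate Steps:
I = -25269 (I = -3 + ((-10886 + 1471) - 15851) = -3 + (-9415 - 15851) = -3 - 25266 = -25269)
I + (-96 - 112)*60 = -25269 + (-96 - 112)*60 = -25269 - 208*60 = -25269 - 12480 = -37749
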